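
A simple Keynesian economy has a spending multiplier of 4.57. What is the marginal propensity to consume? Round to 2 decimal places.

k = 1/(1 − MPC), so 1 − MPC = 1/k = 1/4.57 = 0.2188
MPC = 1 − 0.2188 = 0.78

MPC = 0.78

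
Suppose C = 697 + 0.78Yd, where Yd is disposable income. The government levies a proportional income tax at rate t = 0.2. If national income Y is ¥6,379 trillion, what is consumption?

C = 4677.496

Yd = (1 − 0.2)(6379) = 0.8(6379) = 5103.2
C = 697 + 0.78(5103.2) = 697 + 3980.496 = 4677.496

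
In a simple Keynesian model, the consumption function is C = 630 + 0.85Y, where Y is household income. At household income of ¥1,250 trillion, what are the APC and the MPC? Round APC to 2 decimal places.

MPC = 0.85 (the slope of the consumption function)
C = 630 + 0.85(1250) = 1692.5, so APC = 1692.5/1250 = 1.35

APC = 1.35; MPC = 0.85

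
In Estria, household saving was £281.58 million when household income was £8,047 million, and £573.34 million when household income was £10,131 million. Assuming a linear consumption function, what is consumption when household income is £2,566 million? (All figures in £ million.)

C = 3051.76

MPS = ΔS/ΔY = (573.34 − 281.58)/(10131 − 8047) = 291.76/2084 = 0.14
MPC = 1 − MPS = 0.86
Autonomous saving = 281.58 − 0.14(8047) = -845, so a = 845
C = 845 + 0.86(2566) = 845 + 2206.76 = 3051.76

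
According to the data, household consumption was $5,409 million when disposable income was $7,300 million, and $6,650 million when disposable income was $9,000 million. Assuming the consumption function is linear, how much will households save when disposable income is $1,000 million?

MPC = (6650 − 5409)/(9000 − 7300) = 1241/1700 = 0.73
a = 5409 − 0.73(7300) = 5409 − 5329 = 80
C = 80 + 0.73(1000) = 810
S = 1000 − 810 = 190

S = 190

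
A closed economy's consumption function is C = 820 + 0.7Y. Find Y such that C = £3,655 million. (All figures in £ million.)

Y = 4050

820 + 0.7Y = 3655
0.7Y = 2835, so Y = 2835/0.7 = 4050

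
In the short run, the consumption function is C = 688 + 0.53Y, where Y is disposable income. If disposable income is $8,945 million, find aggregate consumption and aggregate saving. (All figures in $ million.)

C = 688 + 0.53(8945) = 688 + 4740.85 = 5428.85
S = Y − C = 8945 − 5428.85 = 3516.15

C = 5428.85; S = 3516.15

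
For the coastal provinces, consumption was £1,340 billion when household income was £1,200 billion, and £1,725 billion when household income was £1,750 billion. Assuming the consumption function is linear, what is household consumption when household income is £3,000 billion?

MPC = (1725 − 1340)/(1750 − 1200) = 385/550 = 0.7
a = 1340 − 0.7(1200) = 1340 − 840 = 500
C = 500 + 0.7(3000) = 500 + 2100 = 2600

C = 2600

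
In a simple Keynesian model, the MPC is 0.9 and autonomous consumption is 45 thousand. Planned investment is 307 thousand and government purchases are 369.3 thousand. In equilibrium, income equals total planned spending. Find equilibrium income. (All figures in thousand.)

Y = C + I + G = 45 + 0.9Y + 307 + 369.3
Y − 0.9Y = 721.3
0.1Y = 721.3, so Y = 721.3/0.1 = 7213

Y = 7213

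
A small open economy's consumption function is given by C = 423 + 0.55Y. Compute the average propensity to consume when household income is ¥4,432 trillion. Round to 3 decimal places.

APC = 0.645

C = 423 + 0.55(4432) = 2860.6
APC = C/Y = 2860.6/4432 = 0.645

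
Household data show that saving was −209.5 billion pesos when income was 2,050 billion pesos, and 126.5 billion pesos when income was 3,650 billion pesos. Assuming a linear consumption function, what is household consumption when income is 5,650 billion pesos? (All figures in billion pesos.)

MPS = ΔS/ΔY = (126.5 − (-209.5))/(3650 − 2050) = 336/1600 = 0.21
MPC = 1 − MPS = 0.79
Autonomous saving = -209.5 − 0.21(2050) = -640, so a = 640
C = 640 + 0.79(5650) = 640 + 4463.5 = 5103.5

C = 5103.5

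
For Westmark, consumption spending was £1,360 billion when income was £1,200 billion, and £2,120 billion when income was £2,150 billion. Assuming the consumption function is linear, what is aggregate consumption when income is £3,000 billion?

MPC = (2120 − 1360)/(2150 − 1200) = 760/950 = 0.8
a = 1360 − 0.8(1200) = 1360 − 960 = 400
C = 400 + 0.8(3000) = 400 + 2400 = 2800

C = 2800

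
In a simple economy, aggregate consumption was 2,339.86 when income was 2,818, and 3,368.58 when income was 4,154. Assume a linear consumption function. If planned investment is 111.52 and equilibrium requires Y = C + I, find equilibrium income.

MPC = (3368.58 − 2339.86)/(4154 − 2818) = 1028.72/1336 = 0.77
a = 2339.86 − 0.77(2818) = 170
Equilibrium: Y = 170 + 0.77Y + 111.52
0.23Y = 281.52, so Y = 281.52/0.23 = 1224

Y = 1224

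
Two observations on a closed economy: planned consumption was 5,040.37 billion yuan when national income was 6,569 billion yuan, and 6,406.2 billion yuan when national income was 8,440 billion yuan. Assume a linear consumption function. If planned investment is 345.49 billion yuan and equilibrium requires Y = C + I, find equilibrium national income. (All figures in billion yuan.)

MPC = (6406.2 − 5040.37)/(8440 − 6569) = 1365.83/1871 = 0.73
a = 5040.37 − 0.73(6569) = 245
Equilibrium: Y = 245 + 0.73Y + 345.49
0.27Y = 590.49, so Y = 590.49/0.27 = 2187

Y = 2187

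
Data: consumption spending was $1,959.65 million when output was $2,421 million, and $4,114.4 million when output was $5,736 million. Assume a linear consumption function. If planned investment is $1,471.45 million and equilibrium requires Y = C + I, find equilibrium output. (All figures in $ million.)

MPC = (4114.4 − 1959.65)/(5736 − 2421) = 2154.75/3315 = 0.65
a = 1959.65 − 0.65(2421) = 386
Equilibrium: Y = 386 + 0.65Y + 1471.45
0.35Y = 1857.45, so Y = 1857.45/0.35 = 5307

Y = 5307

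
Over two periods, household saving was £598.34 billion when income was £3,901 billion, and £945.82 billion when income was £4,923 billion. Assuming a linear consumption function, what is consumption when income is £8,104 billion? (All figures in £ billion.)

MPS = ΔS/ΔY = (945.82 − 598.34)/(4923 − 3901) = 347.48/1022 = 0.34
MPC = 1 − MPS = 0.66
Autonomous saving = 598.34 − 0.34(3901) = -728, so a = 728
C = 728 + 0.66(8104) = 728 + 5348.64 = 6076.64

C = 6076.64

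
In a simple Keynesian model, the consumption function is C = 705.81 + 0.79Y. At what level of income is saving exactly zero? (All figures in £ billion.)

Y = 3361

At break-even, C = Y: 705.81 + 0.79Y = Y
0.21Y = 705.81, so Y = 705.81/0.21 = 3361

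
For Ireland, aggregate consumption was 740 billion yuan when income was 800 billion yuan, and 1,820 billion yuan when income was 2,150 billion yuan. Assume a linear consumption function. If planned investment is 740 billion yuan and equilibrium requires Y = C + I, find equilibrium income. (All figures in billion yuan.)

Y = 4200

MPC = (1820 − 740)/(2150 − 800) = 1080/1350 = 0.8
a = 740 − 0.8(800) = 100
Equilibrium: Y = 100 + 0.8Y + 740
0.2Y = 840, so Y = 840/0.2 = 4200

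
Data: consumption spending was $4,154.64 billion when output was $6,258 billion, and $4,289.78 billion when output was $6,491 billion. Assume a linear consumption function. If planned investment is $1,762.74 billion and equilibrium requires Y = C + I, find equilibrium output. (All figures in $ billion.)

Y = 5447

MPC = (4289.78 − 4154.64)/(6491 − 6258) = 135.14/233 = 0.58
a = 4154.64 − 0.58(6258) = 525
Equilibrium: Y = 525 + 0.58Y + 1762.74
0.42Y = 2287.74, so Y = 2287.74/0.42 = 5447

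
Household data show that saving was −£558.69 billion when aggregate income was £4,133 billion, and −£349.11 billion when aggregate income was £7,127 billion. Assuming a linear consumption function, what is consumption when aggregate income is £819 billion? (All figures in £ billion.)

MPS = ΔS/ΔY = (-349.11 − (-558.69))/(7127 − 4133) = 209.58/2994 = 0.07
MPC = 1 − MPS = 0.93
Autonomous saving = -558.69 − 0.07(4133) = -848, so a = 848
C = 848 + 0.93(819) = 848 + 761.67 = 1609.67

C = 1609.67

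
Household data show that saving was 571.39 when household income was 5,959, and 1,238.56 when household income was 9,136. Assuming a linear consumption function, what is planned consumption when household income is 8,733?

MPS = ΔS/ΔY = (1238.56 − 571.39)/(9136 − 5959) = 667.17/3177 = 0.21
MPC = 1 − MPS = 0.79
Autonomous saving = 571.39 − 0.21(5959) = -680, so a = 680
C = 680 + 0.79(8733) = 680 + 6899.07 = 7579.07

C = 7579.07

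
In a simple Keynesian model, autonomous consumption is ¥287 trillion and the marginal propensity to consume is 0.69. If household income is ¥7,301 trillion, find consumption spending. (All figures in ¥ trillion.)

C = 287 + 0.69(7301) = 287 + 5037.69 = 5324.69

C = 5324.69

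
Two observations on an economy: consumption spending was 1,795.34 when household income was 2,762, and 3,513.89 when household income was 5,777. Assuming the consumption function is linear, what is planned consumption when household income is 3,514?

C = 2223.98

MPC = (3513.89 − 1795.34)/(5777 − 2762) = 1718.55/3015 = 0.57
a = 1795.34 − 0.57(2762) = 1795.34 − 1574.34 = 221
C = 221 + 0.57(3514) = 221 + 2002.98 = 2223.98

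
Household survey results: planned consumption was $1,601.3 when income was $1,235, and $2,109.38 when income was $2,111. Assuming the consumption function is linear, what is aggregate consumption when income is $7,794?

MPC = (2109.38 − 1601.3)/(2111 − 1235) = 508.08/876 = 0.58
a = 1601.3 − 0.58(1235) = 1601.3 − 716.3 = 885
C = 885 + 0.58(7794) = 885 + 4520.52 = 5405.52

C = 5405.52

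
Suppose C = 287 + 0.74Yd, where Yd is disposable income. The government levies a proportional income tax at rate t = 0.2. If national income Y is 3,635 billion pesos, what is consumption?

C = 2438.92

Yd = (1 − 0.2)(3635) = 0.8(3635) = 2908
C = 287 + 0.74(2908) = 287 + 2151.92 = 2438.92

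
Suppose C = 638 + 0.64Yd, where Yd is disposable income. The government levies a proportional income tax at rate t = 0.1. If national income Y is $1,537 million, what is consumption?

C = 1523.312

Yd = (1 − 0.1)(1537) = 0.9(1537) = 1383.3
C = 638 + 0.64(1383.3) = 638 + 885.312 = 1523.312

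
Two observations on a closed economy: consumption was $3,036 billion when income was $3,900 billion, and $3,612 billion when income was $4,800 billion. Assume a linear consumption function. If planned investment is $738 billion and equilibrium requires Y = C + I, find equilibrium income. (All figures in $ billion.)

Y = 3550

MPC = (3612 − 3036)/(4800 − 3900) = 576/900 = 0.64
a = 3036 − 0.64(3900) = 540
Equilibrium: Y = 540 + 0.64Y + 738
0.36Y = 1278, so Y = 1278/0.36 = 3550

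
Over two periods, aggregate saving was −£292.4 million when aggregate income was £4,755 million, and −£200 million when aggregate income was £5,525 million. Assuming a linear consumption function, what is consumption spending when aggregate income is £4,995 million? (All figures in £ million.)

C = 5258.6

MPS = ΔS/ΔY = (-200 − (-292.4))/(5525 − 4755) = 92.4/770 = 0.12
MPC = 1 − MPS = 0.88
Autonomous saving = -292.4 − 0.12(4755) = -863, so a = 863
C = 863 + 0.88(4995) = 863 + 4395.6 = 5258.6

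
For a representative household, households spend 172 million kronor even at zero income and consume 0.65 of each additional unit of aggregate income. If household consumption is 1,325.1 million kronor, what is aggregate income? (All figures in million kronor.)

Y = 1774

172 + 0.65Y = 1325.1
0.65Y = 1153.1, so Y = 1153.1/0.65 = 1774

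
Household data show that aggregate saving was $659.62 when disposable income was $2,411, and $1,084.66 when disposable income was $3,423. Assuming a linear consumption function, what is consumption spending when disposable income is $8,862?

C = 5492.96

MPS = ΔS/ΔY = (1084.66 − 659.62)/(3423 − 2411) = 425.04/1012 = 0.42
MPC = 1 − MPS = 0.58
Autonomous saving = 659.62 − 0.42(2411) = -353, so a = 353
C = 353 + 0.58(8862) = 353 + 5139.96 = 5492.96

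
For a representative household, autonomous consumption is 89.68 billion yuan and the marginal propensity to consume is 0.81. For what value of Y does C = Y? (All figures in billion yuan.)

At break-even, C = Y: 89.68 + 0.81Y = Y
0.19Y = 89.68, so Y = 89.68/0.19 = 472

Y = 472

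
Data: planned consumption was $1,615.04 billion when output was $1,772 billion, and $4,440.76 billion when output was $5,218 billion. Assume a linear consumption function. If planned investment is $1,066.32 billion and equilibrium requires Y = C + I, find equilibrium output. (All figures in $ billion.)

Y = 6824

MPC = (4440.76 − 1615.04)/(5218 − 1772) = 2825.72/3446 = 0.82
a = 1615.04 − 0.82(1772) = 162
Equilibrium: Y = 162 + 0.82Y + 1066.32
0.18Y = 1228.32, so Y = 1228.32/0.18 = 6824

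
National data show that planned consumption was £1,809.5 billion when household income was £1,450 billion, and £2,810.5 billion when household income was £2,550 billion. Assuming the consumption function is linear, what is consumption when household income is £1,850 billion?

MPC = (2810.5 − 1809.5)/(2550 − 1450) = 1001/1100 = 0.91
a = 1809.5 − 0.91(1450) = 1809.5 − 1319.5 = 490
C = 490 + 0.91(1850) = 490 + 1683.5 = 2173.5

C = 2173.5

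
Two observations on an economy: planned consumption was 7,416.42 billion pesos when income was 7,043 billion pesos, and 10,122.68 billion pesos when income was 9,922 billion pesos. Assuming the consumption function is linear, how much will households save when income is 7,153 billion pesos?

S = -366.82

MPC = (10122.68 − 7416.42)/(9922 − 7043) = 2706.26/2879 = 0.94
a = 7416.42 − 0.94(7043) = 7416.42 − 6620.42 = 796
C = 796 + 0.94(7153) = 7519.82
S = 7153 − 7519.82 = -366.82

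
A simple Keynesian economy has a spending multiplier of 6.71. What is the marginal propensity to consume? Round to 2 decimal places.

MPC = 0.85

k = 1/(1 − MPC), so 1 − MPC = 1/k = 1/6.71 = 0.1490
MPC = 1 − 0.1490 = 0.85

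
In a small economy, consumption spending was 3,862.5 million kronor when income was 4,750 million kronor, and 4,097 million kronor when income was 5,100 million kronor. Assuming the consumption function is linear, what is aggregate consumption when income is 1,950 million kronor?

MPC = (4097 − 3862.5)/(5100 − 4750) = 234.5/350 = 0.67
a = 3862.5 − 0.67(4750) = 3862.5 − 3182.5 = 680
C = 680 + 0.67(1950) = 680 + 1306.5 = 1986.5

C = 1986.5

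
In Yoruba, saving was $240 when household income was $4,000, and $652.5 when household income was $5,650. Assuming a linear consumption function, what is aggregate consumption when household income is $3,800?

MPS = ΔS/ΔY = (652.5 − 240)/(5650 − 4000) = 412.5/1650 = 0.25
MPC = 1 − MPS = 0.75
Autonomous saving = 240 − 0.25(4000) = -760, so a = 760
C = 760 + 0.75(3800) = 760 + 2850 = 3610

C = 3610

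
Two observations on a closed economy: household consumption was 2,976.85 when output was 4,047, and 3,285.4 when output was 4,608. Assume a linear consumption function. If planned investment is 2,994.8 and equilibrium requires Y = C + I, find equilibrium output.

MPC = (3285.4 − 2976.85)/(4608 − 4047) = 308.55/561 = 0.55
a = 2976.85 − 0.55(4047) = 751
Equilibrium: Y = 751 + 0.55Y + 2994.8
0.45Y = 3745.8, so Y = 3745.8/0.45 = 8324

Y = 8324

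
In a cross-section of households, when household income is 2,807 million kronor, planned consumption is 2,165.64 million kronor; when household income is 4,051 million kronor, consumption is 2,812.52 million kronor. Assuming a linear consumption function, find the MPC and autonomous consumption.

MPC = ΔC/ΔY = (2812.52 − 2165.64)/(4051 − 2807) = 646.88/1244 = 0.52
a = C − MPC·Y = 2165.64 − 0.52(2807) = 2165.64 − 1459.64 = 706

MPC = 0.52; a = 706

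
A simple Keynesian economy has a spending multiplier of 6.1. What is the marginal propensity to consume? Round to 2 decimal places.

MPC = 0.84

k = 1/(1 − MPC), so 1 − MPC = 1/k = 1/6.1 = 0.1639
MPC = 1 − 0.1639 = 0.84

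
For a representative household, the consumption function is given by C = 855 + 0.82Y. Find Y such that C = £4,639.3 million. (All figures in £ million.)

855 + 0.82Y = 4639.3
0.82Y = 3784.3, so Y = 3784.3/0.82 = 4615

Y = 4615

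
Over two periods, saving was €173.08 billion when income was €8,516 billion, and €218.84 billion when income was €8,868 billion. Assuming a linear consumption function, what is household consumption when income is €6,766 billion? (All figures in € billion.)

MPS = ΔS/ΔY = (218.84 − 173.08)/(8868 − 8516) = 45.76/352 = 0.13
MPC = 1 − MPS = 0.87
Autonomous saving = 173.08 − 0.13(8516) = -934, so a = 934
C = 934 + 0.87(6766) = 934 + 5886.42 = 6820.42

C = 6820.42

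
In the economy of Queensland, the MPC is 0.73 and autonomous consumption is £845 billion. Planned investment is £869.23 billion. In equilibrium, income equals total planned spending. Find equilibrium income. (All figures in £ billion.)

Y = C + I = 845 + 0.73Y + 869.23
Y − 0.73Y = 1714.23
0.27Y = 1714.23, so Y = 1714.23/0.27 = 6349

Y = 6349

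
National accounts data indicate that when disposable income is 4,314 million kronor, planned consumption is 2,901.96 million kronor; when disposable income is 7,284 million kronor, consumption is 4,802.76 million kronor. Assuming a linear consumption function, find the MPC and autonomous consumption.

MPC = 0.64; a = 141

MPC = ΔC/ΔY = (4802.76 − 2901.96)/(7284 − 4314) = 1900.8/2970 = 0.64
a = C − MPC·Y = 2901.96 − 0.64(4314) = 2901.96 − 2760.96 = 141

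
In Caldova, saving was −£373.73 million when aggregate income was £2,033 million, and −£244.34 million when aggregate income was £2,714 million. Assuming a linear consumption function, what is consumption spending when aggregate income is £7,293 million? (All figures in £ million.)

MPS = ΔS/ΔY = (-244.34 − (-373.73))/(2714 − 2033) = 129.39/681 = 0.19
MPC = 1 − MPS = 0.81
Autonomous saving = -373.73 − 0.19(2033) = -760, so a = 760
C = 760 + 0.81(7293) = 760 + 5907.33 = 6667.33

C = 6667.33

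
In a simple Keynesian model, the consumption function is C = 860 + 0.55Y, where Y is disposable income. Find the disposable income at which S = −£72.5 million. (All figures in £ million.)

S = Y − C = -860 + 0.45Y
-860 + 0.45Y = -72.5, so 0.45Y = 787.5 and Y = 1750

Y = 1750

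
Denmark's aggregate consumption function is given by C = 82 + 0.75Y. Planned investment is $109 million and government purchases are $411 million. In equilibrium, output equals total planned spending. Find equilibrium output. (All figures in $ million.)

Y = C + I + G = 82 + 0.75Y + 109 + 411
Y − 0.75Y = 602
0.25Y = 602, so Y = 602/0.25 = 2408

Y = 2408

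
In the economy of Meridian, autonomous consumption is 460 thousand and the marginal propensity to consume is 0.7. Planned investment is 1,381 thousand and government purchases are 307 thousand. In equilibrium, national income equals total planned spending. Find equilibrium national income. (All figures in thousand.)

Y = C + I + G = 460 + 0.7Y + 1381 + 307
Y − 0.7Y = 2148
0.3Y = 2148, so Y = 2148/0.3 = 7160

Y = 7160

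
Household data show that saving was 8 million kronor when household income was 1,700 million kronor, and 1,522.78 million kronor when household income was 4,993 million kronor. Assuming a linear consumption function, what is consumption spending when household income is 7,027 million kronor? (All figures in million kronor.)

C = 4568.58

MPS = ΔS/ΔY = (1522.78 − 8)/(4993 − 1700) = 1514.78/3293 = 0.46
MPC = 1 − MPS = 0.54
Autonomous saving = 8 − 0.46(1700) = -774, so a = 774
C = 774 + 0.54(7027) = 774 + 3794.58 = 4568.58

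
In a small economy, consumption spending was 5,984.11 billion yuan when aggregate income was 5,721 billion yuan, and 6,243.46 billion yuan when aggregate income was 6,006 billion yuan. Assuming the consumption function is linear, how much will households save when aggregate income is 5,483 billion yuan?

MPC = (6243.46 − 5984.11)/(6006 − 5721) = 259.35/285 = 0.91
a = 5984.11 − 0.91(5721) = 5984.11 − 5206.11 = 778
C = 778 + 0.91(5483) = 5767.53
S = 5483 − 5767.53 = -284.53

S = -284.53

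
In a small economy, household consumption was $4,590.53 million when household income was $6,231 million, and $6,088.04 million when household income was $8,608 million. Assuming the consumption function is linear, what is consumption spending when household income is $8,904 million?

C = 6274.52

MPC = (6088.04 − 4590.53)/(8608 − 6231) = 1497.51/2377 = 0.63
a = 4590.53 − 0.63(6231) = 4590.53 − 3925.53 = 665
C = 665 + 0.63(8904) = 665 + 5609.52 = 6274.52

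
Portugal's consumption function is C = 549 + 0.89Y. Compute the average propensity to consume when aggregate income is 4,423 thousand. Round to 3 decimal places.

C = 549 + 0.89(4423) = 4485.47
APC = C/Y = 4485.47/4423 = 1.014

APC = 1.014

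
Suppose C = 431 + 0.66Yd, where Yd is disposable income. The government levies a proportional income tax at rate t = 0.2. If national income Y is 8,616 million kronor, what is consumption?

Yd = (1 − 0.2)(8616) = 0.8(8616) = 6892.8
C = 431 + 0.66(6892.8) = 431 + 4549.248 = 4980.248

C = 4980.248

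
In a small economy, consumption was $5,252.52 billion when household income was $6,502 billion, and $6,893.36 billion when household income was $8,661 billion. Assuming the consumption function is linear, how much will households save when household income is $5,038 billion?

S = 898.12

MPC = (6893.36 − 5252.52)/(8661 − 6502) = 1640.84/2159 = 0.76
a = 5252.52 − 0.76(6502) = 5252.52 − 4941.52 = 311
C = 311 + 0.76(5038) = 4139.88
S = 5038 − 4139.88 = 898.12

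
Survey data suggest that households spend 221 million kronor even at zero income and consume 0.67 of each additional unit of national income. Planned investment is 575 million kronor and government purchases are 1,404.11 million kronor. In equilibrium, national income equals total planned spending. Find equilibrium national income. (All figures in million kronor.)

Y = 6667

Y = C + I + G = 221 + 0.67Y + 575 + 1404.11
Y − 0.67Y = 2200.11
0.33Y = 2200.11, so Y = 2200.11/0.33 = 6667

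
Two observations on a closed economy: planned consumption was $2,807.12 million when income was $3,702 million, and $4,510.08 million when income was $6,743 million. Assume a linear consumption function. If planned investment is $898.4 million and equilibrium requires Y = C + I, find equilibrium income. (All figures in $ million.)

Y = 3710

MPC = (4510.08 − 2807.12)/(6743 − 3702) = 1702.96/3041 = 0.56
a = 2807.12 − 0.56(3702) = 734
Equilibrium: Y = 734 + 0.56Y + 898.4
0.44Y = 1632.4, so Y = 1632.4/0.44 = 3710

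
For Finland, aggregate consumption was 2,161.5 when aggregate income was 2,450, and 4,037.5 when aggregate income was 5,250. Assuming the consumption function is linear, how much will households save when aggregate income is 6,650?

MPC = (4037.5 − 2161.5)/(5250 − 2450) = 1876/2800 = 0.67
a = 2161.5 − 0.67(2450) = 2161.5 − 1641.5 = 520
C = 520 + 0.67(6650) = 4975.5
S = 6650 − 4975.5 = 1674.5

S = 1674.5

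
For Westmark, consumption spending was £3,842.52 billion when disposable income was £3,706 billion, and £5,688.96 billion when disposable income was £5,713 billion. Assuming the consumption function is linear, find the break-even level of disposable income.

MPC = (5688.96 − 3842.52)/(5713 − 3706) = 1846.44/2007 = 0.92
a = 3842.52 − 0.92(3706) = 3842.52 − 3409.52 = 433
Break-even: Y = a/(1−MPC) = 433/0.08 = 5412.5

Y = 5412.5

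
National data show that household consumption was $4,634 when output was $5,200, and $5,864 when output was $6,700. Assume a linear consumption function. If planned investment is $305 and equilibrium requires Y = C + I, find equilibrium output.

MPC = (5864 − 4634)/(6700 − 5200) = 1230/1500 = 0.82
a = 4634 − 0.82(5200) = 370
Equilibrium: Y = 370 + 0.82Y + 305
0.18Y = 675, so Y = 675/0.18 = 3750

Y = 3750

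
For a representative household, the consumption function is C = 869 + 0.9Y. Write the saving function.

S = -869 + 0.1Y

S = Y − C = Y − (869 + 0.9Y) = -869 + (1 − 0.9)Y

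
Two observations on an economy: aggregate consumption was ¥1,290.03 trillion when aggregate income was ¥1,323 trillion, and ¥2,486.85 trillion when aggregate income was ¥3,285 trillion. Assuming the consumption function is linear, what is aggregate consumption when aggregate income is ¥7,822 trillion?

C = 5254.42

MPC = (2486.85 − 1290.03)/(3285 − 1323) = 1196.82/1962 = 0.61
a = 1290.03 − 0.61(1323) = 1290.03 − 807.03 = 483
C = 483 + 0.61(7822) = 483 + 4771.42 = 5254.42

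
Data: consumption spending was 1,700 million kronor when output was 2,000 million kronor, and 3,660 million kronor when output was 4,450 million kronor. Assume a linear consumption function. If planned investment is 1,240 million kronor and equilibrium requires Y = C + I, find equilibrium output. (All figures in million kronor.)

MPC = (3660 − 1700)/(4450 − 2000) = 1960/2450 = 0.8
a = 1700 − 0.8(2000) = 100
Equilibrium: Y = 100 + 0.8Y + 1240
0.2Y = 1340, so Y = 1340/0.2 = 6700

Y = 6700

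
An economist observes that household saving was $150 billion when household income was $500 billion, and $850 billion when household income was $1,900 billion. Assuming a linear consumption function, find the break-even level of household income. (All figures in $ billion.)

MPS = ΔS/ΔY = (850 − 150)/(1900 − 500) = 700/1400 = 0.5
MPC = 1 − MPS = 0.5
From S(500) = 150: −a + 0.5(500) = 150, so a = 250 − 150 = 100
Break-even (S = 0): Y = a/MPS = 100/0.5 = 200

Y = 200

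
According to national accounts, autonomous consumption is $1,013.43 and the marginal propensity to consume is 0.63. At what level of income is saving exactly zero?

At break-even, C = Y: 1013.43 + 0.63Y = Y
0.37Y = 1013.43, so Y = 1013.43/0.37 = 2739

Y = 2739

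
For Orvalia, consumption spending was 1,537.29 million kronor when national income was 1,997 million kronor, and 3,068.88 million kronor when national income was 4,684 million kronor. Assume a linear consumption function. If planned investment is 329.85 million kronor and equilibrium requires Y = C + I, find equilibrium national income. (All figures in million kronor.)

Y = 1695

MPC = (3068.88 − 1537.29)/(4684 − 1997) = 1531.59/2687 = 0.57
a = 1537.29 − 0.57(1997) = 399
Equilibrium: Y = 399 + 0.57Y + 329.85
0.43Y = 728.85, so Y = 728.85/0.43 = 1695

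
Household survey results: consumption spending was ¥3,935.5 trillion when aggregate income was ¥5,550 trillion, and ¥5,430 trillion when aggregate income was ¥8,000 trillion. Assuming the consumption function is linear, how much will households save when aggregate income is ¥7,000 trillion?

S = 2180

MPC = (5430 − 3935.5)/(8000 − 5550) = 1494.5/2450 = 0.61
a = 3935.5 − 0.61(5550) = 3935.5 − 3385.5 = 550
C = 550 + 0.61(7000) = 4820
S = 7000 − 4820 = 2180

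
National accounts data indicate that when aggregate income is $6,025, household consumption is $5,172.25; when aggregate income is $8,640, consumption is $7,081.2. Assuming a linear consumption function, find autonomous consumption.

a = 774

MPC = ΔC/ΔY = (7081.2 − 5172.25)/(8640 − 6025) = 1908.95/2615 = 0.73
a = C − MPC·Y = 5172.25 − 0.73(6025) = 5172.25 − 4398.25 = 774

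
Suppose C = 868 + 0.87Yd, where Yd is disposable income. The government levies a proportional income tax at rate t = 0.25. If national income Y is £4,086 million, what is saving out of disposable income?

S = -469.615

Yd = (1 − 0.25)(4086) = 0.75(4086) = 3064.5
C = 868 + 0.87(3064.5) = 868 + 2666.115 = 3534.115
S = Yd − C = 3064.5 − 3534.115 = -469.615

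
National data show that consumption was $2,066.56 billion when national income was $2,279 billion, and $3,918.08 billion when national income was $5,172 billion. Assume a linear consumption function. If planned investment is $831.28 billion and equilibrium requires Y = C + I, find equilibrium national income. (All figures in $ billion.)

MPC = (3918.08 − 2066.56)/(5172 − 2279) = 1851.52/2893 = 0.64
a = 2066.56 − 0.64(2279) = 608
Equilibrium: Y = 608 + 0.64Y + 831.28
0.36Y = 1439.28, so Y = 1439.28/0.36 = 3998

Y = 3998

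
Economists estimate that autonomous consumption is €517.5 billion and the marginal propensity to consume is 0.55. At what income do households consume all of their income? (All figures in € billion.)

At break-even, C = Y: 517.5 + 0.55Y = Y
0.45Y = 517.5, so Y = 517.5/0.45 = 1150

Y = 1150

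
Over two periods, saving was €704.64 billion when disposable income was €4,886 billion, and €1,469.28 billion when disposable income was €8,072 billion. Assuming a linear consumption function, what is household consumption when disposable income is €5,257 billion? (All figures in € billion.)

C = 4463.32

MPS = ΔS/ΔY = (1469.28 − 704.64)/(8072 − 4886) = 764.64/3186 = 0.24
MPC = 1 − MPS = 0.76
Autonomous saving = 704.64 − 0.24(4886) = -468, so a = 468
C = 468 + 0.76(5257) = 468 + 3995.32 = 4463.32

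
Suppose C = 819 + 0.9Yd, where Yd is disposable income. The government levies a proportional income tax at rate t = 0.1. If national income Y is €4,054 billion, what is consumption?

C = 4102.74

Yd = (1 − 0.1)(4054) = 0.9(4054) = 3648.6
C = 819 + 0.9(3648.6) = 819 + 3283.74 = 4102.74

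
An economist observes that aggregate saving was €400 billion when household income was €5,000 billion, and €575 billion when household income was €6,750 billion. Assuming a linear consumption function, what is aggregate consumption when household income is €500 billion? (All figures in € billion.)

C = 550

MPS = ΔS/ΔY = (575 − 400)/(6750 − 5000) = 175/1750 = 0.1
MPC = 1 − MPS = 0.9
Autonomous saving = 400 − 0.1(5000) = -100, so a = 100
C = 100 + 0.9(500) = 100 + 450 = 550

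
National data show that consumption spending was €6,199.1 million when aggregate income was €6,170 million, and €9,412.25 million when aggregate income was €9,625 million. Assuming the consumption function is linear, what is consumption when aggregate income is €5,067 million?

MPC = (9412.25 − 6199.1)/(9625 − 6170) = 3213.15/3455 = 0.93
a = 6199.1 − 0.93(6170) = 6199.1 − 5738.1 = 461
C = 461 + 0.93(5067) = 461 + 4712.31 = 5173.31

C = 5173.31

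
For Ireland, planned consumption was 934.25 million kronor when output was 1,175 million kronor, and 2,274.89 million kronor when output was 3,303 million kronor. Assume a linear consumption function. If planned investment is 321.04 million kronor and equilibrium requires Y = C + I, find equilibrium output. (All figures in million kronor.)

MPC = (2274.89 − 934.25)/(3303 − 1175) = 1340.64/2128 = 0.63
a = 934.25 − 0.63(1175) = 194
Equilibrium: Y = 194 + 0.63Y + 321.04
0.37Y = 515.04, so Y = 515.04/0.37 = 1392

Y = 1392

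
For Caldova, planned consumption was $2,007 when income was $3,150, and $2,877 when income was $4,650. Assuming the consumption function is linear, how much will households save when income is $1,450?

MPC = (2877 − 2007)/(4650 − 3150) = 870/1500 = 0.58
a = 2007 − 0.58(3150) = 2007 − 1827 = 180
C = 180 + 0.58(1450) = 1021
S = 1450 − 1021 = 429

S = 429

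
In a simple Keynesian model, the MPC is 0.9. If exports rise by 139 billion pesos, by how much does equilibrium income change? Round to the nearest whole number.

ΔY ≈ 1390

The multiplier is 1/(1 − MPC) = 1/0.1.
ΔY = 139/0.1 = 1390.00 ≈ 1390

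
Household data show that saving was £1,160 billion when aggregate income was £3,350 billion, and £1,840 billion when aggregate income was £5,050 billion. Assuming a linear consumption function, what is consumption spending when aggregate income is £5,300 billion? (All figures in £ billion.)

MPS = ΔS/ΔY = (1840 − 1160)/(5050 − 3350) = 680/1700 = 0.4
MPC = 1 − MPS = 0.6
Autonomous saving = 1160 − 0.4(3350) = -180, so a = 180
C = 180 + 0.6(5300) = 180 + 3180 = 3360

C = 3360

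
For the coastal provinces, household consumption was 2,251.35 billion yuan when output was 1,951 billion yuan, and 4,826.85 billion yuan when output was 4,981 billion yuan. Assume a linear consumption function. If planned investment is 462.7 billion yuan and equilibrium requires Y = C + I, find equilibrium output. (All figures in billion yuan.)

Y = 7038

MPC = (4826.85 − 2251.35)/(4981 − 1951) = 2575.5/3030 = 0.85
a = 2251.35 − 0.85(1951) = 593
Equilibrium: Y = 593 + 0.85Y + 462.7
0.15Y = 1055.7, so Y = 1055.7/0.15 = 7038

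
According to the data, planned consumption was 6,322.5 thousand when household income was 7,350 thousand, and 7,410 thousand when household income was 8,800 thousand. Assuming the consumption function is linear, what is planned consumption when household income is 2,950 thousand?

MPC = (7410 − 6322.5)/(8800 − 7350) = 1087.5/1450 = 0.75
a = 6322.5 − 0.75(7350) = 6322.5 − 5512.5 = 810
C = 810 + 0.75(2950) = 810 + 2212.5 = 3022.5

C = 3022.5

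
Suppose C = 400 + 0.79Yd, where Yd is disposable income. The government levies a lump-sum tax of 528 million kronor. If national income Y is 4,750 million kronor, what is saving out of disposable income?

Yd = Y − T = 4750 − 528 = 4222
C = 400 + 0.79(4222) = 400 + 3335.38 = 3735.38
S = Yd − C = 4222 − 3735.38 = 486.62

S = 486.62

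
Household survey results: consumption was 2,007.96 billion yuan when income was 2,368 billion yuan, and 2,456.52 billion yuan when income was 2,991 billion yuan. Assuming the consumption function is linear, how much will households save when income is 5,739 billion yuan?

S = 1303.92

MPC = (2456.52 − 2007.96)/(2991 − 2368) = 448.56/623 = 0.72
a = 2007.96 − 0.72(2368) = 2007.96 − 1704.96 = 303
C = 303 + 0.72(5739) = 4435.08
S = 5739 − 4435.08 = 1303.92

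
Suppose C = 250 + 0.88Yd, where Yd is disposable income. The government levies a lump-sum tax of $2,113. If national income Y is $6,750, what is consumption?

C = 4330.56

Yd = Y − T = 6750 − 2113 = 4637
C = 250 + 0.88(4637) = 250 + 4080.56 = 4330.56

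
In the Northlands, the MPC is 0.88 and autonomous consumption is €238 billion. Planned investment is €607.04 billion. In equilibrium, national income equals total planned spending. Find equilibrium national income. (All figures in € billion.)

Y = 7042

Y = C + I = 238 + 0.88Y + 607.04
Y − 0.88Y = 845.04
0.12Y = 845.04, so Y = 845.04/0.12 = 7042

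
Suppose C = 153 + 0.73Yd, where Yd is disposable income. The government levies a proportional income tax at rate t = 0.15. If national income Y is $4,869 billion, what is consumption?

C = 3174.2145

Yd = (1 − 0.15)(4869) = 0.85(4869) = 4138.65
C = 153 + 0.73(4138.65) = 153 + 3021.2145 = 3174.2145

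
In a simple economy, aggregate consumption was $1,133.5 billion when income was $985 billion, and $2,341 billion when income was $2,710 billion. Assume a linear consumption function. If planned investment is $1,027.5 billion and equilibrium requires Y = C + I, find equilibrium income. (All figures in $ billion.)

MPC = (2341 − 1133.5)/(2710 − 985) = 1207.5/1725 = 0.7
a = 1133.5 − 0.7(985) = 444
Equilibrium: Y = 444 + 0.7Y + 1027.5
0.3Y = 1471.5, so Y = 1471.5/0.3 = 4905

Y = 4905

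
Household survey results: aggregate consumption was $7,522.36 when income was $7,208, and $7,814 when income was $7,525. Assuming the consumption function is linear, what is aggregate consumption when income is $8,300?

C = 8527

MPC = (7814 − 7522.36)/(7525 − 7208) = 291.64/317 = 0.92
a = 7522.36 − 0.92(7208) = 7522.36 − 6631.36 = 891
C = 891 + 0.92(8300) = 891 + 7636 = 8527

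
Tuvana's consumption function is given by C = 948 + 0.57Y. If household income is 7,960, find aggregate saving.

S = 2474.8

C = 948 + 0.57(7960) = 948 + 4537.2 = 5485.2
S = Y − C = 7960 − 5485.2 = 2474.8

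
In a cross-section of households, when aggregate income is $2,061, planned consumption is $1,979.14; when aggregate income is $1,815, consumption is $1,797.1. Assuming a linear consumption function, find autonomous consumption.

a = 454

MPC = ΔC/ΔY = (1979.14 − 1797.1)/(2061 − 1815) = 182.04/246 = 0.74
a = C − MPC·Y = 1797.1 − 0.74(1815) = 1797.1 − 1343.1 = 454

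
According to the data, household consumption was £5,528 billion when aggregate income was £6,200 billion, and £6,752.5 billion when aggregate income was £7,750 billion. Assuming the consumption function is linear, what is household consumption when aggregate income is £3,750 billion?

MPC = (6752.5 − 5528)/(7750 − 6200) = 1224.5/1550 = 0.79
a = 5528 − 0.79(6200) = 5528 − 4898 = 630
C = 630 + 0.79(3750) = 630 + 2962.5 = 3592.5

C = 3592.5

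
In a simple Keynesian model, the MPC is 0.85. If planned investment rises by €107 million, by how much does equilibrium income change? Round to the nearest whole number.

The multiplier is 1/(1 − MPC) = 1/0.15.
ΔY = 107/0.15 = 713.33 ≈ 713

ΔY ≈ 713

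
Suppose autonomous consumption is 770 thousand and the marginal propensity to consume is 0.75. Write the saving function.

S = -770 + 0.25Y

S = Y − C = Y − (770 + 0.75Y) = -770 + (1 − 0.75)Y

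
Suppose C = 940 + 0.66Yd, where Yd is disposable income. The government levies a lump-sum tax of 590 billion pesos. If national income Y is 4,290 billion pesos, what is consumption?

C = 3382

Yd = Y − T = 4290 − 590 = 3700
C = 940 + 0.66(3700) = 940 + 2442 = 3382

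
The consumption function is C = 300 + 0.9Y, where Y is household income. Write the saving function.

S = Y − C = Y − (300 + 0.9Y) = -300 + (1 − 0.9)Y

S = -300 + 0.1Y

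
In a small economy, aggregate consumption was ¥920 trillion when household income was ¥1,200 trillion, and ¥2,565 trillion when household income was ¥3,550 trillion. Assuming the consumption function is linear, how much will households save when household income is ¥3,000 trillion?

MPC = (2565 − 920)/(3550 − 1200) = 1645/2350 = 0.7
a = 920 − 0.7(1200) = 920 − 840 = 80
C = 80 + 0.7(3000) = 2180
S = 3000 − 2180 = 820

S = 820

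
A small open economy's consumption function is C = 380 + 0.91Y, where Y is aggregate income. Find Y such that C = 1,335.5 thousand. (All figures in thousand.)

380 + 0.91Y = 1335.5
0.91Y = 955.5, so Y = 955.5/0.91 = 1050

Y = 1050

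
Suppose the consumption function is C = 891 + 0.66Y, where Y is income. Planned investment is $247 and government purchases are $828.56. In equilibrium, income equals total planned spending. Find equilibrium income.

Y = C + I + G = 891 + 0.66Y + 247 + 828.56
Y − 0.66Y = 1966.56
0.34Y = 1966.56, so Y = 1966.56/0.34 = 5784

Y = 5784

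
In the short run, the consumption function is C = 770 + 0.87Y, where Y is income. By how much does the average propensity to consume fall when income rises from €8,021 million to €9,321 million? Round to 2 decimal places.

ΔAPC = 0.01

At Y = 8021: C = 770 + 0.87(8021) = 7748.27, APC = 7748.27/8021 = 0.966
At Y = 9321: C = 8879.27, APC = 8879.27/9321 = 0.953
Fall in APC = 0.966 − 0.953 = 0.013 ≈ 0.01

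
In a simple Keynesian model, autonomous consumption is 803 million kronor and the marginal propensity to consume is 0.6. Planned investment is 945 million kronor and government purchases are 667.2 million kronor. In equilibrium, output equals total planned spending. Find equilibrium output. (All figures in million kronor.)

Y = 6038

Y = C + I + G = 803 + 0.6Y + 945 + 667.2
Y − 0.6Y = 2415.2
0.4Y = 2415.2, so Y = 2415.2/0.4 = 6038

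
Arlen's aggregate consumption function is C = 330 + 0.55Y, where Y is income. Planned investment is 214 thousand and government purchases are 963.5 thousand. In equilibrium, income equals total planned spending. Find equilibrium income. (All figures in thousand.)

Y = C + I + G = 330 + 0.55Y + 214 + 963.5
Y − 0.55Y = 1507.5
0.45Y = 1507.5, so Y = 1507.5/0.45 = 3350

Y = 3350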